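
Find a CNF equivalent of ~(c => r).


Step 1: Rewrite c → r as ¬c ∨ r.
Step 2: Negate: ¬(¬c ∨ r) = c ∧ ¬r (De Morgan + double negation).

c & (~r)


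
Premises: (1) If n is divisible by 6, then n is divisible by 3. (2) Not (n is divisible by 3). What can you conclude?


Modus tollens: from (P → Q) and ¬Q, infer ¬P.
Q = 'n is divisible by 3' is denied; since P → Q, P must also fail.

Not (n is divisible by 6).


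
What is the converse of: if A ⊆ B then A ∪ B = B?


The converse of (P → Q) is (Q → P). It is not in general equivalent to the original.
Here P = 'A ⊆ B' and Q = 'A ∪ B = B'.

If A ∪ B = B, then A ⊆ B.


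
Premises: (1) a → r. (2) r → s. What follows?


Hypothetical syllogism: from (P → Q) and (Q → R), infer (P → R).
Chain the two implications through the shared middle term 'r'.

a → s


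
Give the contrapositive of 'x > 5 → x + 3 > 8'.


The contrapositive of (P → Q) is (¬Q → ¬P); it is logically equivalent to the original.
Here P = 'x > 5' and Q = 'x + 3 > 8'.

If not (x + 3 > 8), then not (x > 5).


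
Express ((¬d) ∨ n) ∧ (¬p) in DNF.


Step 1: Distribute ∧ over ∨: ((¬d) ∨ n) ∧ (¬p) = ((¬d) ∧ (¬p)) ∨ (n ∧ (¬p)).

((¬d) ∧ (¬p)) ∨ (n ∧ (¬p))


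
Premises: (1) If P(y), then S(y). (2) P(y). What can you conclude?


Modus ponens: from (P → Q) and P, infer Q.
P = 'P(y)' is asserted, and P → Q holds, so Q follows.

S(y).


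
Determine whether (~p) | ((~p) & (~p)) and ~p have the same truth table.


Compare truth tables:
p | φ | ψ
---------
False | True | True
True | False | False
The columns φ and ψ agree on every row.

Yes, they are logically equivalent.


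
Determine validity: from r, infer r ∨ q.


This matches the form of disjunction introduction: the conclusion follows in every model of the premises.

Valid.


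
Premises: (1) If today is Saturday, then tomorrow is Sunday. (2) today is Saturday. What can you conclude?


Modus ponens: from (P → Q) and P, infer Q.
P = 'today is Saturday' is asserted, and P → Q holds, so Q follows.

tomorrow is Sunday.


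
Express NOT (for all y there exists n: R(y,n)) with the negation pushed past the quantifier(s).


Negation flips each quantifier (∀↔∃) and negates the inner predicate.
¬(for all y there exists n: φ) = there exists y for all n: ¬φ.

there exists y for all n: NOT(R(y,n))


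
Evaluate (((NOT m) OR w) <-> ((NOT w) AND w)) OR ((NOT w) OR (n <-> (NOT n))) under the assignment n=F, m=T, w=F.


Substitute n=F, m=T, w=F:
NOT m = F
(NOT m) OR w = F OR F = F
NOT w = T
(NOT w) AND w = T AND F = F
((NOT m) OR w) <-> ((NOT w) AND w) = F <-> F = T
NOT w = T
NOT n = T
n <-> (NOT n) = F <-> T = F
(NOT w) OR (n <-> (NOT n)) = T OR F = T
(((NOT m) OR w) <-> ((NOT w) AND w)) OR ((NOT w) OR (n <-> (NOT n))) = T OR T = T

T


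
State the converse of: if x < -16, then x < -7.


The converse of (P → Q) is (Q → P). It is not in general equivalent to the original.
Here P = 'x < -16' and Q = 'x < -7'.

If x < -7, then x < -16.


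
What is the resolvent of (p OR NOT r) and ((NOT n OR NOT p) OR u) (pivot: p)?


The clauses contain complementary literals p and NOTp.
Resolution eliminates this pair and disjoins the remaining literals (merging duplicates).

((NOT r OR u) OR NOT n)


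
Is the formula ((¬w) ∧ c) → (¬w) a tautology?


Build the truth table over {c, w}:
c | w | φ
---------
F | F | T
T | F | T
F | T | T
T | T | T
Every row evaluates to true.

Yes, it is a tautology.


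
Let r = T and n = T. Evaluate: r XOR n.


Exclusive or is true when exactly one operand is true.
Substitute: r=T, n=T.
T XOR T evaluates to F.

F


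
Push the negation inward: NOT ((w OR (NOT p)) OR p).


De Morgan: the negation of a disjunction is the conjunction of the negations.
Distribute NOT across OR, flipping it to AND, and negate each literal.

((NOT w) AND p) AND (NOT p)


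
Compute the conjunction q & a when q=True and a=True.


Conjunction is true only when both operands are true.
Substitute: q=True, a=True.
True & True evaluates to True.

True


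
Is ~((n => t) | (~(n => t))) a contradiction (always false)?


Truth table over {n, t}:
n | t | φ
---------
False | False | False
True | False | False
False | True | False
True | True | False
Every row is false.

Yes, it is a contradiction.


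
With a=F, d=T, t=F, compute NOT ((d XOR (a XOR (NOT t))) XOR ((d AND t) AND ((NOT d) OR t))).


Substitute a=F, d=T, t=F:
NOT t = T
a XOR (NOT t) = F XOR T = T
d XOR (a XOR (NOT t)) = T XOR T = F
d AND t = T AND F = F
NOT d = F
(NOT d) OR t = F OR F = F
(d AND t) AND ((NOT d) OR t) = F AND F = F
(d XOR (a XOR (NOT t))) XOR ((d AND t) AND ((NOT d) OR t)) = F XOR F = F
NOT ((d XOR (a XOR (NOT t))) XOR ((d AND t) AND ((NOT d) OR t))) = T

T


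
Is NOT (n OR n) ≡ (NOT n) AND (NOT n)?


Compare truth tables:
n | φ | ψ
---------
F | T | T
T | F | F
The columns φ and ψ agree on every row.

Yes, they are logically equivalent.


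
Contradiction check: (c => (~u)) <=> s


Truth table over {c, s, u}:
c | s | u | φ
-------------
False | False | False | False
True | False | False | False
False | True | False | True
True | True | False | True
False | False | True | False
True | False | True | True
False | True | True | True
True | True | True | False
Satisfying assignment at row 3: c=False, s=True, u=False gives True.

No, it is not a contradiction.


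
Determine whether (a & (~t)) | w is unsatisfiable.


Truth table over {a, t, w}:
a | t | w | φ
-------------
False | False | False | False
True | False | False | True
False | True | False | False
True | True | False | False
False | False | True | True
True | False | True | True
False | True | True | True
True | True | True | True
Satisfying assignment at row 2: a=True, t=False, w=False gives True.

No, it is not a contradiction.


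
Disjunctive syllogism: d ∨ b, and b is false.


Disjunctive syllogism: from (P ∨ Q) and ¬P, infer Q.
One disjunct, 'b', is ruled out; the other must hold.

d


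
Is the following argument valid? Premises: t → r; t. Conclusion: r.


This matches the form of modus ponens: the conclusion follows in every model of the premises.

Valid.


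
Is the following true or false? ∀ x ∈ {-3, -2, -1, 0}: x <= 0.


Evaluate the predicate on each element: -3:T, -2:T, -1:T, 0:T.
Every element satisfies the predicate.

T


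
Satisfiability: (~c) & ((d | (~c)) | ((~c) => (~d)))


Search for a satisfying assignment over {c, d}.
Try c=False, d=False: the formula evaluates to True.
A satisfying assignment exists.

Satisfiable.


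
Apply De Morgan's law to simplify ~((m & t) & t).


De Morgan: the negation of a conjunction is the disjunction of the negations.
Distribute ~ across &, flipping it to |, and negate each literal.

((~m) | (~t)) | (~t)


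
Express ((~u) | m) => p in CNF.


Step 1: Rewrite as ¬((¬u) ∨ m) ∨ p = (¬(¬u) ∧ ¬m) ∨ p.
Step 2: Distribute ∨ over ∧.
Step 3: Eliminate any double negations (¬¬X = X).

(u | p) & ((~m) | p)


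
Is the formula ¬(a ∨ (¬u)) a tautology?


Build the truth table over {a, u}:
a | u | φ
---------
F | F | F
T | F | F
F | T | T
T | T | F
Counterexample at row 1: with a=F, u=F, the formula is F.

No, it is not a tautology.


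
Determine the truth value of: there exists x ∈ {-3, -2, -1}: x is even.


Evaluate the predicate on each element: -3:F, -2:T, -1:F.
Witness x = -2 satisfies the predicate.

T


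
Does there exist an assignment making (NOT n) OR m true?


Search for a satisfying assignment over {m, n}.
Try m=F, n=F: the formula evaluates to T.
A satisfying assignment exists.

Satisfiable.


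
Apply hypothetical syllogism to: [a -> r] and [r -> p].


Hypothetical syllogism: from (P → Q) and (Q → R), infer (P → R).
Chain the two implications through the shared middle term 'r'.

a -> p


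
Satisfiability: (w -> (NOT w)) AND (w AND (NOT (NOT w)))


Check all 2 assignments over {w}:
w | φ
-----
F | F
T | F
No assignment makes the formula true.

Unsatisfiable.


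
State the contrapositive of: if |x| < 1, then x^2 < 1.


The contrapositive of (P → Q) is (¬Q → ¬P); it is logically equivalent to the original.
Here P = '|x| < 1' and Q = 'x^2 < 1'.

If not (x^2 < 1), then not (|x| < 1).


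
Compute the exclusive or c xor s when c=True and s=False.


Exclusive or is true when exactly one operand is true.
Substitute: c=True, s=False.
True xor False evaluates to True.

True


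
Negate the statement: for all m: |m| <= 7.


¬(for all x: φ) = there exists x: ¬φ, and ¬(there exists x: φ) = for all x: ¬φ.
Apply to the universal statement.

there exists m: NOT(|m| <= 7)


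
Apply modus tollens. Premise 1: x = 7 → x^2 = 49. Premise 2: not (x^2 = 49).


Modus tollens: from (P → Q) and ¬Q, infer ¬P.
Q = 'x^2 = 49' is denied; since P → Q, P must also fail.

Not (x = 7).


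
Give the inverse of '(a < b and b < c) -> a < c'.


The inverse of (P → Q) is (¬P → ¬Q). It is equivalent to the converse, not to the original.
Here P = '(a < b and b < c)' and Q = 'a < c'.

If not ((a < b and b < c)), then not (a < c).


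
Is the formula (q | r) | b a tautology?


Build the truth table over {b, q, r}:
b | q | r | φ
-------------
False | False | False | False
True | False | False | True
False | True | False | True
True | True | False | True
False | False | True | True
True | False | True | True
False | True | True | True
True | True | True | True
Counterexample at row 1: with b=False, q=False, r=False, the formula is False.

No, it is not a tautology.


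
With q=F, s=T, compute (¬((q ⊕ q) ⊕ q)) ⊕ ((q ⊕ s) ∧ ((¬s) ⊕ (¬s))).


Substitute q=F, s=T:
q ⊕ q = F ⊕ F = F
(q ⊕ q) ⊕ q = F ⊕ F = F
¬((q ⊕ q) ⊕ q) = T
q ⊕ s = F ⊕ T = T
¬s = F
¬s = F
(¬s) ⊕ (¬s) = F ⊕ F = F
(q ⊕ s) ∧ ((¬s) ⊕ (¬s)) = T ∧ F = F
(¬((q ⊕ q) ⊕ q)) ⊕ ((q ⊕ s) ∧ ((¬s) ⊕ (¬s))) = T ⊕ F = T

T


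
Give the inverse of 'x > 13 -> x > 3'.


The inverse of (P → Q) is (¬P → ¬Q). It is equivalent to the converse, not to the original.
Here P = 'x > 13' and Q = 'x > 3'.

If not (x > 13), then not (x > 3).


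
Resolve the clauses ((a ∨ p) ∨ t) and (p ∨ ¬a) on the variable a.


The clauses contain complementary literals a and ¬a.
Resolution eliminates this pair and disjoins the remaining literals (merging duplicates).

(p ∨ t)


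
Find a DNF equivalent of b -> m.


Step 1: Rewrite b → m as ¬b ∨ m.

(NOT b) OR m


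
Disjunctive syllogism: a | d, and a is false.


Disjunctive syllogism: from (P ∨ Q) and ¬P, infer Q.
One disjunct, 'a', is ruled out; the other must hold.

d


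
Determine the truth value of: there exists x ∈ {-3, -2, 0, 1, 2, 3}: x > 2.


Evaluate the predicate on each element: -3:F, -2:F, 0:F, 1:F, 2:F, 3:T.
Witness x = 3 satisfies the predicate.

T


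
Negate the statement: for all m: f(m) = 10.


¬(for all x: φ) = there exists x: ¬φ, and ¬(there exists x: φ) = for all x: ¬φ.
Apply to the universal statement.

there exists m: NOT(f(m) = 10)


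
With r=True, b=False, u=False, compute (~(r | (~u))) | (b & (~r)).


Substitute r=True, b=False, u=False:
~u = True
r | (~u) = True | True = True
~(r | (~u)) = False
~r = False
b & (~r) = False & False = False
(~(r | (~u))) | (b & (~r)) = False | False = False

False


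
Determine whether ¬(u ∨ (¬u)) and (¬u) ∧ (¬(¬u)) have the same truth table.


Compare truth tables:
u | φ | ψ
---------
F | F | F
T | F | F
The columns φ and ψ agree on every row.

Yes, they are logically equivalent.


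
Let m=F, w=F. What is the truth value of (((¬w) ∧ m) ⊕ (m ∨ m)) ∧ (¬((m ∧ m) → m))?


Substitute m=F, w=F:
¬w = T
(¬w) ∧ m = T ∧ F = F
m ∨ m = F ∨ F = F
((¬w) ∧ m) ⊕ (m ∨ m) = F ⊕ F = F
m ∧ m = F ∧ F = F
(m ∧ m) → m = F → F = T
¬((m ∧ m) → m) = F
(((¬w) ∧ m) ⊕ (m ∨ m)) ∧ (¬((m ∧ m) → m)) = F ∧ F = F

F


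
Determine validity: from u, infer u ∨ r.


This matches the form of disjunction introduction: the conclusion follows in every model of the premises.

Valid.


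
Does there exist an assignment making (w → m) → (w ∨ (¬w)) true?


Search for a satisfying assignment over {m, w}.
Try m=F, w=F: the formula evaluates to T.
A satisfying assignment exists.

Satisfiable.


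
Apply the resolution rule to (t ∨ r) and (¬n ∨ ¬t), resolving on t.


The clauses contain complementary literals t and ¬t.
Resolution eliminates this pair and disjoins the remaining literals (merging duplicates).

(r ∨ ¬n)


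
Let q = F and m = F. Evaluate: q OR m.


Disjunction is false only when both operands are false.
Substitute: q=F, m=F.
F OR F evaluates to F.

F


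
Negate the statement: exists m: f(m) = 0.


¬(forall x: φ) = exists x: ¬φ, and ¬(exists x: φ) = forall x: ¬φ.
Apply to the existential statement.

forall m: ~(f(m) = 0)


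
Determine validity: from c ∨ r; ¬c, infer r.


This matches the form of disjunctive syllogism: the conclusion follows in every model of the premises.

Valid.


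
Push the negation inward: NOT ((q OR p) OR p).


De Morgan: the negation of a disjunction is the conjunction of the negations.
Distribute NOT across OR, flipping it to AND, and negate each literal.

((NOT q) AND (NOT p)) AND (NOT p)


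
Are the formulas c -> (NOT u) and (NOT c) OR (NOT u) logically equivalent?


Compare truth tables:
c | u | φ | ψ
-------------
F | F | T | T
T | F | T | T
F | T | T | T
T | T | F | F
The columns φ and ψ agree on every row.

Yes, they are logically equivalent.


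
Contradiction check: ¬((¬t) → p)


Truth table over {p, t}:
p | t | φ
---------
F | F | T
T | F | F
F | T | F
T | T | F
Satisfying assignment at row 1: p=F, t=F gives T.

No, it is not a contradiction.


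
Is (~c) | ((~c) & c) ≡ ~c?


Compare truth tables:
c | φ | ψ
---------
False | True | True
True | False | False
The columns φ and ψ agree on every row.

Yes, they are logically equivalent.


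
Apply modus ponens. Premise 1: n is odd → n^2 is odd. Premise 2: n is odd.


Modus ponens: from (P → Q) and P, infer Q.
P = 'n is odd' is asserted, and P → Q holds, so Q follows.

n^2 is odd.


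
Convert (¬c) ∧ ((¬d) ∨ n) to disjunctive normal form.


Step 1: Distribute ∧ over ∨: (¬c) ∧ ((¬d) ∨ n) = ((¬c) ∧ (¬d)) ∨ ((¬c) ∧ n).

((¬c) ∧ (¬d)) ∨ ((¬c) ∧ n)


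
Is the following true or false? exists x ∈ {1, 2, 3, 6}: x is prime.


Evaluate the predicate on each element: 1:False, 2:True, 3:True, 6:False.
Witness x = 2 satisfies the predicate.

True


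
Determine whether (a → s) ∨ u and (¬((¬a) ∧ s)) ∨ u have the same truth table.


Compare truth tables:
a | s | u | φ | ψ
-----------------
F | F | F | T | T
T | F | F | F | T
F | T | F | T | F
T | T | F | T | T
F | F | T | T | T
T | F | T | T | T
F | T | T | T | T
T | T | T | T | T
They differ at row 2 (a=T, s=F, u=F): φ=F but ψ=T.

No, they are not logically equivalent.


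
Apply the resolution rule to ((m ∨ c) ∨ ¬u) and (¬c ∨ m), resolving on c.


The clauses contain complementary literals c and ¬c.
Resolution eliminates this pair and disjoins the remaining literals (merging duplicates).

(m ∨ ¬u)


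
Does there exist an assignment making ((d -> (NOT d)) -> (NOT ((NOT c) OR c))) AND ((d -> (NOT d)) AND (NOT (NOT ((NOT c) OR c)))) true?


Check all 4 assignments over {c, d}:
c | d | φ
---------
F | F | F
T | F | F
F | T | F
T | T | F
No assignment makes the formula true.

Unsatisfiable.


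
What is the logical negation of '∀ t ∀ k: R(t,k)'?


Negation flips each quantifier (∀↔∃) and negates the inner predicate.
¬(∀ t ∀ k: φ) = ∃ t ∃ k: ¬φ.

∃ t ∃ k: ¬(R(t,k))


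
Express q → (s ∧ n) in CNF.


Step 1: Rewrite q → (s ∧ n) as ¬q ∨ (s ∧ n).
Step 2: Distribute ∨ over ∧.

((¬q) ∨ s) ∧ ((¬q) ∨ n)


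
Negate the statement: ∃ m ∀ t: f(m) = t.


Negation flips each quantifier (∀↔∃) and negates the inner predicate.
¬(∃ m ∀ t: φ) = ∀ m ∃ t: ¬φ.

∀ m ∃ t: ¬(f(m) = t)


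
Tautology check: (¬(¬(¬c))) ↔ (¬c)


Build the truth table over {c}:
c | φ
-----
F | T
T | T
Every row evaluates to true.

Yes, it is a tautology.


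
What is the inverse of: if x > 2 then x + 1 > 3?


The inverse of (P → Q) is (¬P → ¬Q). It is equivalent to the converse, not to the original.
Here P = 'x > 2' and Q = 'x + 1 > 3'.

If not (x > 2), then not (x + 1 > 3).


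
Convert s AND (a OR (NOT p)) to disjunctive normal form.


Step 1: Distribute ∧ over ∨: s ∧ (a ∨ (¬p)) = (s ∧ a) ∨ (s ∧ (¬p)).

(s AND a) OR (s AND (NOT p))


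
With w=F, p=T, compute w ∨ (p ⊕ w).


Substitute w=F, p=T:
p ⊕ w = T ⊕ F = T
w ∨ (p ⊕ w) = F ∨ T = T

T


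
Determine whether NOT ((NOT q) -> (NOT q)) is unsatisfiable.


Truth table over {q}:
q | φ
-----
F | F
T | F
Every row is false.

Yes, it is a contradiction.


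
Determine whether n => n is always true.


Build the truth table over {n}:
n | φ
-----
False | True
True | True
Every row evaluates to true.

Yes, it is a tautology.


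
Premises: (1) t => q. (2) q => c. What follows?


Hypothetical syllogism: from (P → Q) and (Q → R), infer (P → R).
Chain the two implications through the shared middle term 'q'.

t => c


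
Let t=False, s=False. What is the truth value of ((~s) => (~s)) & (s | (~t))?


Substitute t=False, s=False:
~s = True
~s = True
(~s) => (~s) = True => True = True
~t = True
s | (~t) = False | True = True
((~s) => (~s)) & (s | (~t)) = True & True = True

True


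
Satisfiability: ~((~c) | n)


Search for a satisfying assignment over {c, n}.
Try c=True, n=False: the formula evaluates to True.
A satisfying assignment exists.

Satisfiable.


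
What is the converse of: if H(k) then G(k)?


The converse of (P → Q) is (Q → P). It is not in general equivalent to the original.
Here P = 'H(k)' and Q = 'G(k)'.

If G(k), then H(k).


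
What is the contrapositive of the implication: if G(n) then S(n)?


The contrapositive of (P → Q) is (¬Q → ¬P); it is logically equivalent to the original.
Here P = 'G(n)' and Q = 'S(n)'.

If not (S(n)), then not (G(n)).


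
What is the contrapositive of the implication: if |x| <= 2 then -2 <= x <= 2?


The contrapositive of (P → Q) is (¬Q → ¬P); it is logically equivalent to the original.
Here P = '|x| <= 2' and Q = '-2 <= x <= 2'.

If not (-2 <= x <= 2), then not (|x| <= 2).


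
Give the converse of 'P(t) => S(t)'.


The converse of (P → Q) is (Q → P). It is not in general equivalent to the original.
Here P = 'P(t)' and Q = 'S(t)'.

If S(t), then P(t).


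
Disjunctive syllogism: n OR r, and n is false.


Disjunctive syllogism: from (P ∨ Q) and ¬P, infer Q.
One disjunct, 'n', is ruled out; the other must hold.

r


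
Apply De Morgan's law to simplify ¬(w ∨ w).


De Morgan: the negation of a disjunction is the conjunction of the negations.
Distribute ¬ across ∨, flipping it to ∧, and negate each literal.

(¬w) ∧ (¬w)


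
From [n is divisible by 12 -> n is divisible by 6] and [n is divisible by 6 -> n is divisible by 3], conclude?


Hypothetical syllogism: from (P → Q) and (Q → R), infer (P → R).
Chain the two implications through the shared middle term 'n is divisible by 6'.

n is divisible by 12 -> n is divisible by 3


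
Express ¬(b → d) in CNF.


Step 1: Rewrite b → d as ¬b ∨ d.
Step 2: Negate: ¬(¬b ∨ d) = b ∧ ¬d (De Morgan + double negation).

b ∧ (¬d)


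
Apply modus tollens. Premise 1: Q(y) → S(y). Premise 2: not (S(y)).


Modus tollens: from (P → Q) and ¬Q, infer ¬P.
Q = 'S(y)' is denied; since P → Q, P must also fail.

Not (Q(y)).


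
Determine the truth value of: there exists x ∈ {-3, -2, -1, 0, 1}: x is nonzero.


Evaluate the predicate on each element: -3:T, -2:T, -1:T, 0:F, 1:T.
Witness x = -3 satisfies the predicate.

T


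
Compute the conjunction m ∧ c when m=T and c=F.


Conjunction is true only when both operands are true.
Substitute: m=T, c=F.
T ∧ F evaluates to F.

F


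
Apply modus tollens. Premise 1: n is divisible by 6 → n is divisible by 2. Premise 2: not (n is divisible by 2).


Modus tollens: from (P → Q) and ¬Q, infer ¬P.
Q = 'n is divisible by 2' is denied; since P → Q, P must also fail.

Not (n is divisible by 6).


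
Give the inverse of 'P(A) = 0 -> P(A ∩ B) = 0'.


The inverse of (P → Q) is (¬P → ¬Q). It is equivalent to the converse, not to the original.
Here P = 'P(A) = 0' and Q = 'P(A ∩ B) = 0'.

If not (P(A) = 0), then not (P(A ∩ B) = 0).


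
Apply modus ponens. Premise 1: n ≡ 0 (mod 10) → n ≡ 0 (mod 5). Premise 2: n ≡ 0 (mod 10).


Modus ponens: from (P → Q) and P, infer Q.
P = 'n ≡ 0 (mod 10)' is asserted, and P → Q holds, so Q follows.

n ≡ 0 (mod 5).


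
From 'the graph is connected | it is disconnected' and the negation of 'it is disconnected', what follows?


Disjunctive syllogism: from (P ∨ Q) and ¬P, infer Q.
One disjunct, 'it is disconnected', is ruled out; the other must hold.

the graph is connected


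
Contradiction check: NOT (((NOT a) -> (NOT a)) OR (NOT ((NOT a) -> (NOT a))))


Truth table over {a}:
a | φ
-----
F | F
T | F
Every row is false.

Yes, it is a contradiction.


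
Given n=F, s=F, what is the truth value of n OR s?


Disjunction is false only when both operands are false.
Substitute: n=F, s=F.
F OR F evaluates to F.

F


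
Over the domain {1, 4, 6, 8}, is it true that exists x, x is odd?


Evaluate the predicate on each element: 1:True, 4:False, 6:False, 8:False.
Witness x = 1 satisfies the predicate.

True


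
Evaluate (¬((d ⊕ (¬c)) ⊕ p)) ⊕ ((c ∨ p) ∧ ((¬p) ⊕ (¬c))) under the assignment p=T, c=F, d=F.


Substitute p=T, c=F, d=F:
¬c = T
d ⊕ (¬c) = F ⊕ T = T
(d ⊕ (¬c)) ⊕ p = T ⊕ T = F
¬((d ⊕ (¬c)) ⊕ p) = T
c ∨ p = F ∨ T = T
¬p = F
¬c = T
(¬p) ⊕ (¬c) = F ⊕ T = T
(c ∨ p) ∧ ((¬p) ⊕ (¬c)) = T ∧ T = T
(¬((d ⊕ (¬c)) ⊕ p)) ⊕ ((c ∨ p) ∧ ((¬p) ⊕ (¬c))) = T ⊕ T = F

F


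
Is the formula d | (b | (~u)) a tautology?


Build the truth table over {b, d, u}:
b | d | u | φ
-------------
False | False | False | True
True | False | False | True
False | True | False | True
True | True | False | True
False | False | True | False
True | False | True | True
False | True | True | True
True | True | True | True
Counterexample at row 5: with b=False, d=False, u=True, the formula is False.

No, it is not a tautology.


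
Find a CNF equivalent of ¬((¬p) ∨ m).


Step 1: Apply De Morgan: ¬((¬p) ∨ m) = ¬(¬p) ∧ ¬m.
Step 2: Eliminate any double negations (¬¬X = X).

p ∧ (¬m)


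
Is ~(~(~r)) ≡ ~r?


Compare truth tables:
r | φ | ψ
---------
False | True | True
True | False | False
The columns φ and ψ agree on every row.

Yes, they are logically equivalent.


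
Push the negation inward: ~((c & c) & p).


De Morgan: the negation of a conjunction is the disjunction of the negations.
Distribute ~ across &, flipping it to |, and negate each literal.

((~c) | (~c)) | (~p)


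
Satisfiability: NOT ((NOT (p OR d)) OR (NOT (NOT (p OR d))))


Check all 4 assignments over {d, p}:
d | p | φ
---------
F | F | F
T | F | F
F | T | F
T | T | F
No assignment makes the formula true.

Unsatisfiable.


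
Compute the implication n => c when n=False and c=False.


Implication is false only when antecedent is true and consequent is false.
Substitute: n=False, c=False.
False => False evaluates to True.

True


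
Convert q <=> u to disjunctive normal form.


Step 1: q ↔ u is true exactly when both agree: (q ∧ u) ∨ (¬q ∧ ¬u).

(q & u) | ((~q) & (~u))


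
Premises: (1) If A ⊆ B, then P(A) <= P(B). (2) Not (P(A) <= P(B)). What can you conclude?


Modus tollens: from (P → Q) and ¬Q, infer ¬P.
Q = 'P(A) <= P(B)' is denied; since P → Q, P must also fail.

Not (A ⊆ B).


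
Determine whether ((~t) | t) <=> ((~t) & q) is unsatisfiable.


Truth table over {q, t}:
q | t | φ
---------
False | False | False
True | False | True
False | True | False
True | True | False
Satisfying assignment at row 2: q=True, t=False gives True.

No, it is not a contradiction.


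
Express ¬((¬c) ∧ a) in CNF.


Step 1: Apply De Morgan: ¬((¬c) ∧ a) = ¬(¬c) ∨ ¬a.
Step 2: Eliminate any double negations (¬¬X = X).

c ∨ (¬a)


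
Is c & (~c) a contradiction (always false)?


Truth table over {c}:
c | φ
-----
False | False
True | False
Every row is false.

Yes, it is a contradiction.


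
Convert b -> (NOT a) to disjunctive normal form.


Step 1: Rewrite b → (¬a) as ¬b ∨ (¬a).

(NOT b) OR (NOT a)


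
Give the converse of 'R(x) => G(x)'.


The converse of (P → Q) is (Q → P). It is not in general equivalent to the original.
Here P = 'R(x)' and Q = 'G(x)'.

If G(x), then R(x).


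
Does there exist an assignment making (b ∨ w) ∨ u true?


Search for a satisfying assignment over {b, u, w}.
Try b=T, u=F, w=F: the formula evaluates to T.
A satisfying assignment exists.

Satisfiable.


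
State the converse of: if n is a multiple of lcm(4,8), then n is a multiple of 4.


The converse of (P → Q) is (Q → P). It is not in general equivalent to the original.
Here P = 'n is a multiple of lcm(4,8)' and Q = 'n is a multiple of 4'.

If n is a multiple of 4, then n is a multiple of lcm(4,8).


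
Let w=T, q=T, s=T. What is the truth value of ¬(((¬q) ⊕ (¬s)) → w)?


Substitute w=T, q=T, s=T:
¬q = F
¬s = F
(¬q) ⊕ (¬s) = F ⊕ F = F
((¬q) ⊕ (¬s)) → w = F → T = T
¬(((¬q) ⊕ (¬s)) → w) = F

F


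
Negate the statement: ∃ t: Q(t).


¬(∀ x: φ) = ∃ x: ¬φ, and ¬(∃ x: φ) = ∀ x: ¬φ.
Apply to the existential statement.

∀ t: ¬(Q(t))


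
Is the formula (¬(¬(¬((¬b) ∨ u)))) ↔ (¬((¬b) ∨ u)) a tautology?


Build the truth table over {b, u}:
b | u | φ
---------
F | F | T
T | F | T
F | T | T
T | T | T
Every row evaluates to true.

Yes, it is a tautology.


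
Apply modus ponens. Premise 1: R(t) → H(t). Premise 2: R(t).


Modus ponens: from (P → Q) and P, infer Q.
P = 'R(t)' is asserted, and P → Q holds, so Q follows.

H(t).


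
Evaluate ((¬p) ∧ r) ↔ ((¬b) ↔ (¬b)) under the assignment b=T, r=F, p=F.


Substitute b=T, r=F, p=F:
¬p = T
(¬p) ∧ r = T ∧ F = F
¬b = F
¬b = F
(¬b) ↔ (¬b) = F ↔ F = T
((¬p) ∧ r) ↔ ((¬b) ↔ (¬b)) = F ↔ T = F

F


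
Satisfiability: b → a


Search for a satisfying assignment over {a, b}.
Try a=F, b=F: the formula evaluates to T.
A satisfying assignment exists.

Satisfiable.


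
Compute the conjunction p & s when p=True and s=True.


Conjunction is true only when both operands are true.
Substitute: p=True, s=True.
True & True evaluates to True.

True


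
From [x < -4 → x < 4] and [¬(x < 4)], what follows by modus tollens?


Modus tollens: from (P → Q) and ¬Q, infer ¬P.
Q = 'x < 4' is denied; since P → Q, P must also fail.

Not (x < -4).


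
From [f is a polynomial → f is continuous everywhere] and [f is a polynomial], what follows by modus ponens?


Modus ponens: from (P → Q) and P, infer Q.
P = 'f is a polynomial' is asserted, and P → Q holds, so Q follows.

f is continuous everywhere.


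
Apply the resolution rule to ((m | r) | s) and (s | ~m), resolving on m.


The clauses contain complementary literals m and ~m.
Resolution eliminates this pair and disjoins the remaining literals (merging duplicates).

(s | r)


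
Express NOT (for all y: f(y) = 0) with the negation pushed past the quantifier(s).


¬(for all x: φ) = there exists x: ¬φ, and ¬(there exists x: φ) = for all x: ¬φ.
Apply to the universal statement.

there exists y: NOT(f(y) = 0)


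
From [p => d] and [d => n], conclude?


Hypothetical syllogism: from (P → Q) and (Q → R), infer (P → R).
Chain the two implications through the shared middle term 'd'.

p => n


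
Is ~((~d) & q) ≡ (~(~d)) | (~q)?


Compare truth tables:
d | q | φ | ψ
-------------
False | False | True | True
True | False | True | True
False | True | False | False
True | True | True | True
The columns φ and ψ agree on every row.

Yes, they are logically equivalent.


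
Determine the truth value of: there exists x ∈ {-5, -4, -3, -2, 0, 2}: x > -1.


Evaluate the predicate on each element: -5:F, -4:F, -3:F, -2:F, 0:T, 2:T.
Witness x = 0 satisfies the predicate.

T


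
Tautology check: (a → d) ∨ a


Build the truth table over {a, d}:
a | d | φ
---------
F | F | T
T | F | T
F | T | T
T | T | T
Every row evaluates to true.

Yes, it is a tautology.


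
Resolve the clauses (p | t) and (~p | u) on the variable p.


The clauses contain complementary literals p and ~p.
Resolution eliminates this pair and disjoins the remaining literals (merging duplicates).

(t | u)


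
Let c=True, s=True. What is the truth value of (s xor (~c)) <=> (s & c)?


Substitute c=True, s=True:
~c = False
s xor (~c) = True xor False = True
s & c = True & True = True
(s xor (~c)) <=> (s & c) = True <=> True = True

True


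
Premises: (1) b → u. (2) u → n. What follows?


Hypothetical syllogism: from (P → Q) and (Q → R), infer (P → R).
Chain the two implications through the shared middle term 'u'.

b → n


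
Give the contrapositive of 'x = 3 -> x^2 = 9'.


The contrapositive of (P → Q) is (¬Q → ¬P); it is logically equivalent to the original.
Here P = 'x = 3' and Q = 'x^2 = 9'.

If not (x^2 = 9), then not (x = 3).


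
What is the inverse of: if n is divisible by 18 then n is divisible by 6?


The inverse of (P → Q) is (¬P → ¬Q). It is equivalent to the converse, not to the original.
Here P = 'n is divisible by 18' and Q = 'n is divisible by 6'.

If not (n is divisible by 18), then not (n is divisible by 6).


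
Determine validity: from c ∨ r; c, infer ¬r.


This is affirming a disjunct (fallacy). There exist truth assignments where the premises are all true but the conclusion is false.

Invalid.


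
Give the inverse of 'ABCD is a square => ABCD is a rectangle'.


The inverse of (P → Q) is (¬P → ¬Q). It is equivalent to the converse, not to the original.
Here P = 'ABCD is a square' and Q = 'ABCD is a rectangle'.

If not (ABCD is a square), then not (ABCD is a rectangle).


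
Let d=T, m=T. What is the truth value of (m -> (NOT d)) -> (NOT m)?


Substitute d=T, m=T:
NOT d = F
m -> (NOT d) = T -> F = F
NOT m = F
(m -> (NOT d)) -> (NOT m) = F -> F = T

T


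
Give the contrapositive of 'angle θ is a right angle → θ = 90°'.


The contrapositive of (P → Q) is (¬Q → ¬P); it is logically equivalent to the original.
Here P = 'angle θ is a right angle' and Q = 'θ = 90°'.

If not (θ = 90°), then not (angle θ is a right angle).


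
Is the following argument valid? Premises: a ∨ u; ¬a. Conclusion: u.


This matches the form of disjunctive syllogism: the conclusion follows in every model of the premises.

Valid.


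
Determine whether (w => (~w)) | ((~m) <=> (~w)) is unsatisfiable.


Truth table over {m, w}:
m | w | φ
---------
False | False | True
True | False | True
False | True | False
True | True | True
Satisfying assignment at row 1: m=False, w=False gives True.

No, it is not a contradiction.


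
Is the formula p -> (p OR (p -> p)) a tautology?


Build the truth table over {p}:
p | φ
-----
F | T
T | T
Every row evaluates to true.

Yes, it is a tautology.


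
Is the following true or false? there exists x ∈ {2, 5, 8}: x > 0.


Evaluate the predicate on each element: 2:T, 5:T, 8:T.
Witness x = 2 satisfies the predicate.

T


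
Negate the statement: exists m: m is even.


¬(forall x: φ) = exists x: ¬φ, and ¬(exists x: φ) = forall x: ¬φ.
Apply to the existential statement.

forall m: ~(m is even)


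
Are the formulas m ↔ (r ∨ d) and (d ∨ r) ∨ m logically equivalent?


Compare truth tables:
d | m | r | φ | ψ
-----------------
F | F | F | T | F
T | F | F | F | T
F | T | F | F | T
T | T | F | T | T
F | F | T | F | T
T | F | T | F | T
F | T | T | T | T
T | T | T | T | T
They differ at row 1 (d=F, m=F, r=F): φ=T but ψ=F.

No, they are not logically equivalent.


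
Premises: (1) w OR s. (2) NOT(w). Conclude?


Disjunctive syllogism: from (P ∨ Q) and ¬P, infer Q.
One disjunct, 'w', is ruled out; the other must hold.

s


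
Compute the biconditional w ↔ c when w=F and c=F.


Biconditional is true when both operands have the same truth value.
Substitute: w=F, c=F.
F ↔ F evaluates to T.

T


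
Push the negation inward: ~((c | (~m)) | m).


De Morgan: the negation of a disjunction is the conjunction of the negations.
Distribute ~ across |, flipping it to &, and negate each literal.

((~c) & m) & (~m)


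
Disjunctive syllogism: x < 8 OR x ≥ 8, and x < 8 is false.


Disjunctive syllogism: from (P ∨ Q) and ¬P, infer Q.
One disjunct, 'x < 8', is ruled out; the other must hold.

x ≥ 8


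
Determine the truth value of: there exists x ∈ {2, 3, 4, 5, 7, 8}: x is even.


Evaluate the predicate on each element: 2:T, 3:F, 4:T, 5:F, 7:F, 8:T.
Witness x = 2 satisfies the predicate.

T


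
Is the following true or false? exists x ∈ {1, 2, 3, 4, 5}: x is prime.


Evaluate the predicate on each element: 1:False, 2:True, 3:True, 4:False, 5:True.
Witness x = 2 satisfies the predicate.

True


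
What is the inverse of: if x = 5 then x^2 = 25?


The inverse of (P → Q) is (¬P → ¬Q). It is equivalent to the converse, not to the original.
Here P = 'x = 5' and Q = 'x^2 = 25'.

If not (x = 5), then not (x^2 = 25).


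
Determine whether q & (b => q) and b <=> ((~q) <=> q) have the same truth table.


Compare truth tables:
b | q | φ | ψ
-------------
False | False | False | True
True | False | False | False
False | True | True | True
True | True | True | False
They differ at row 1 (b=False, q=False): φ=False but ψ=True.

No, they are not logically equivalent.


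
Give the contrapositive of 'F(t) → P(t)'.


The contrapositive of (P → Q) is (¬Q → ¬P); it is logically equivalent to the original.
Here P = 'F(t)' and Q = 'P(t)'.

If not (P(t)), then not (F(t)).


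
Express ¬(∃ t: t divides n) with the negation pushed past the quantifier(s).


¬(∀ x: φ) = ∃ x: ¬φ, and ¬(∃ x: φ) = ∀ x: ¬φ.
Apply to the existential statement.

∀ t: ¬(t divides n)


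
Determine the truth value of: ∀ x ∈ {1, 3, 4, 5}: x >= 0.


Evaluate the predicate on each element: 1:T, 3:T, 4:T, 5:T.
Every element satisfies the predicate.

T


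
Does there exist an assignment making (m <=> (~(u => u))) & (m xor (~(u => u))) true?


Check all 4 assignments over {m, u}:
m | u | φ
---------
False | False | False
True | False | False
False | True | False
True | True | False
No assignment makes the formula true.

Unsatisfiable.


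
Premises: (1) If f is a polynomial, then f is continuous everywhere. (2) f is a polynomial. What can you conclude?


Modus ponens: from (P → Q) and P, infer Q.
P = 'f is a polynomial' is asserted, and P → Q holds, so Q follows.

f is continuous everywhere.


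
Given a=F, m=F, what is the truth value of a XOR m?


Exclusive or is true when exactly one operand is true.
Substitute: a=F, m=F.
F XOR F evaluates to F.

F


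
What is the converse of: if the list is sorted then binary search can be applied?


The converse of (P → Q) is (Q → P). It is not in general equivalent to the original.
Here P = 'the list is sorted' and Q = 'binary search can be applied'.

If binary search can be applied, then the list is sorted.


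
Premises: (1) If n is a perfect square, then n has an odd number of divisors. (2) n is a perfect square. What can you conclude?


Modus ponens: from (P → Q) and P, infer Q.
P = 'n is a perfect square' is asserted, and P → Q holds, so Q follows.

n has an odd number of divisors.


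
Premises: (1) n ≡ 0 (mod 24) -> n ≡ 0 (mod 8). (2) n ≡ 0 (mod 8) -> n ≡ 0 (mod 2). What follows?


Hypothetical syllogism: from (P → Q) and (Q → R), infer (P → R).
Chain the two implications through the shared middle term 'n ≡ 0 (mod 8)'.

n ≡ 0 (mod 24) -> n ≡ 0 (mod 2)


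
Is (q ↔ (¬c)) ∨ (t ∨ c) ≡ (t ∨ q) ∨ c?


Compare truth tables:
c | q | t | φ | ψ
-----------------
F | F | F | F | F
T | F | F | T | T
F | T | F | T | T
T | T | F | T | T
F | F | T | T | T
T | F | T | T | T
F | T | T | T | T
T | T | T | T | T
The columns φ and ψ agree on every row.

Yes, they are logically equivalent.


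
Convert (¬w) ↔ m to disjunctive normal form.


Step 1: (¬w) ↔ m is true exactly when both agree: ((¬w) ∧ m) ∨ (¬(¬w) ∧ ¬m).
Step 2: Eliminate any double negations (¬¬X = X).

((¬w) ∧ m) ∨ (w ∧ (¬m))


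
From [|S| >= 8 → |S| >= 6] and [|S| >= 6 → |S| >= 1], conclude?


Hypothetical syllogism: from (P → Q) and (Q → R), infer (P → R).
Chain the two implications through the shared middle term '|S| >= 6'.

|S| >= 8 → |S| >= 1


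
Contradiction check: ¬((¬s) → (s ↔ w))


Truth table over {s, w}:
s | w | φ
---------
F | F | F
T | F | F
F | T | T
T | T | F
Satisfying assignment at row 3: s=F, w=T gives T.

No, it is not a contradiction.


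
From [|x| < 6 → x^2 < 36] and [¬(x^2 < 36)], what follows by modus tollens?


Modus tollens: from (P → Q) and ¬Q, infer ¬P.
Q = 'x^2 < 36' is denied; since P → Q, P must also fail.

Not (|x| < 6).


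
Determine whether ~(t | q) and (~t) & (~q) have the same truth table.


Compare truth tables:
q | t | φ | ψ
-------------
False | False | True | True
True | False | False | False
False | True | False | False
True | True | False | False
The columns φ and ψ agree on every row.

Yes, they are logically equivalent.


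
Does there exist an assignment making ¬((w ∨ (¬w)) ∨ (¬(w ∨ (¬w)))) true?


Check all 2 assignments over {w}:
w | φ
-----
F | F
T | F
No assignment makes the formula true.

Unsatisfiable.


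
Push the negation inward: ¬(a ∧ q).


De Morgan: the negation of a conjunction is the disjunction of the negations.
Distribute ¬ across ∧, flipping it to ∨, and negate each literal.

(¬a) ∨ (¬q)


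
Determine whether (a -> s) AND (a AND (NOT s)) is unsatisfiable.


Truth table over {a, s}:
a | s | φ
---------
F | F | F
T | F | F
F | T | F
T | T | F
Every row is false.

Yes, it is a contradiction.


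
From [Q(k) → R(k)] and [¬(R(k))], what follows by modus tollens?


Modus tollens: from (P → Q) and ¬Q, infer ¬P.
Q = 'R(k)' is denied; since P → Q, P must also fail.

Not (Q(k)).


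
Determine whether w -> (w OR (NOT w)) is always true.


Build the truth table over {w}:
w | φ
-----
F | T
T | T
Every row evaluates to true.

Yes, it is a tautology.


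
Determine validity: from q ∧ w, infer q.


This matches the form of conjunction elimination: the conclusion follows in every model of the premises.

Valid.


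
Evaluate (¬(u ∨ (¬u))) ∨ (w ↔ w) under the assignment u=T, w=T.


Substitute u=T, w=T:
¬u = F
u ∨ (¬u) = T ∨ F = T
¬(u ∨ (¬u)) = F
w ↔ w = T ↔ T = T
(¬(u ∨ (¬u))) ∨ (w ↔ w) = F ∨ T = T

T
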